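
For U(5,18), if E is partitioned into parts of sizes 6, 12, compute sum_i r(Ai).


r(Ai) = min(|Ai|, 5) for each part.
Sum = min(6,5) + min(12,5)
    = 5 + 5
    = 10.

10


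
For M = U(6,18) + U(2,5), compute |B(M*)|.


(M1+M2)* = M1* + M2*.
M1* = U(12,18), bases: C(18,12) = 18564.
M2* = U(3,5), bases: C(5,3) = 10.
|B(M*)| = 18564 * 10 = 185640.

185640


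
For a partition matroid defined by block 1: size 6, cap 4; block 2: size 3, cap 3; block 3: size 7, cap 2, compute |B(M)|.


A basis picks exactly ci elements from block i.
Number of bases = product of C(|Si|, ci).
= C(6,4) * C(3,3) * C(7,2)
= 15 * 1 * 21
= 315.

315


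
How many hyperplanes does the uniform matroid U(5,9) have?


Hyperplanes of U(5,9) are flats of rank 4.
In a uniform matroid, these are exactly the (4)-element subsets.
Count = C(9,4) = (9 * 8 * 7 * 6) / (1 * 2 * 3 * 4) = 126.

126


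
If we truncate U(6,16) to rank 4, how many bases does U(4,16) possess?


Truncating U(6,16) to rank 4 gives U(4,16).
Bases of U(4,16) are all 4-element subsets of 16 elements.
Number of bases = C(16,4) = 16! / (4! * 12!) = 1820.

1820


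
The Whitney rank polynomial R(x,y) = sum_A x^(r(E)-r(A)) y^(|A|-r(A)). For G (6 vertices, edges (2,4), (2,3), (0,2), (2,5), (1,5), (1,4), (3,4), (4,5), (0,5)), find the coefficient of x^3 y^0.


R(x,y) = sum over A in 2^E of x^(r(E)-r(A)) * y^(|A|-r(A)).
G has 6 vertices, 9 edges. r(E) = 5.
Enumerate all 2^9 = 512 subsets.
Count subsets with r(E)-r(A)=3 and |A|-r(A)=0: 36.

36


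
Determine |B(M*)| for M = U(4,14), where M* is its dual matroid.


The dual of U(r,n) is U(n-r, n) = U(10,14).
Bases of U(10,14) are all (10)-element subsets.
|B(M*)| = C(14,10) = 1001.

1001


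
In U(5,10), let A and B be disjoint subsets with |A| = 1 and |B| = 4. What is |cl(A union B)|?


|A union B| = 1 + 4 = 5 (disjoint).
In U(5,10), cl(S) = S if |S| < 5, else cl(S) = E.
Since 5 >= 5, cl(A union B) = E.
|cl(A union B)| = 10.

10


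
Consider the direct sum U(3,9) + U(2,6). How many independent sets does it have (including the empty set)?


For a direct sum, |I(M1+M2)| = |I(M1)| * |I(M2)|.
|I(U(3,9))| = sum C(9,k) for k=0..3 = 130.
|I(U(2,6))| = sum C(6,k) for k=0..2 = 22.
Total = 130 * 22 = 2860.

2860


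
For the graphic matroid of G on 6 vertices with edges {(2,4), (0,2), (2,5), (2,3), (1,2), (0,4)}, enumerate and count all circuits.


A circuit in a graphic matroid = edge set of a simple cycle.
G has 6 vertices and 6 edges.
Enumerating all minimal edge subsets forming cycles...
Total circuits found: 1.

1


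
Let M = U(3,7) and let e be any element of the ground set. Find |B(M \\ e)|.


Deleting e from U(3,7) gives U(3,6) since n > r.
Bases of U(3,6) = C(6,3) = (6 * 5 * 4) / (1 * 2 * 3) = 20.

20


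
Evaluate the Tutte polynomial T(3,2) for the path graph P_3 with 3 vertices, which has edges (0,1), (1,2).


A path on 3 vertices is a tree with 2 edges.
T(x,y) = x^(2) for any tree.
T(3,2) = 3^2 = 9.

9


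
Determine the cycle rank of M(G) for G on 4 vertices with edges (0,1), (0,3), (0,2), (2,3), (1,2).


Cycle rank (nullity) = |E| - r(M) = |E| - (|V| - c).
|E| = 5, |V| = 4, c = 1.
Nullity = 5 - (4 - 1) = 5 - 3 = 2.

2


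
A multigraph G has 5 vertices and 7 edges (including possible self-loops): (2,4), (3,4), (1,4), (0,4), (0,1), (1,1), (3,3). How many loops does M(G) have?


In a graphic matroid, a loop is a self-loop edge (u,u) with rank 0.
Examining all 7 edges for self-loops...
Self-loops found: (1,1), (3,3)
Number of loops = 2.

2


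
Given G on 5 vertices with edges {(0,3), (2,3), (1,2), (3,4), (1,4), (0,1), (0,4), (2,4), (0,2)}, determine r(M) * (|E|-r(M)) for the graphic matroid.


r(M) = |V| - c = 5 - 1 = 4.
nullity = |E| - r(M) = 9 - 4 = 5.
Product = 4 * 5 = 20.

20


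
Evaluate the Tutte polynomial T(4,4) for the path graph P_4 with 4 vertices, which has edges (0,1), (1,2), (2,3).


A path on 4 vertices is a tree with 3 edges.
T(x,y) = x^(3) for any tree.
T(4,4) = 4^3 = 64.

64


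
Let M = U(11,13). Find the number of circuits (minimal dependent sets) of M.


In U(11,13), circuits are the (12)-element subsets.
Any set of 12 elements is dependent, and removing any one element gives
an independent set of size 11, so it is a minimal dependent set.
Number of circuits = (13 choose 12) = 13.

13


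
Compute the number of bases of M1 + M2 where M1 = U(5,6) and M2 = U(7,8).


Bases of a direct sum M1 + M2: |B| = |B(M1)| * |B(M2)|.
|B(U(5,6))| = C(6,5) = 6.
|B(U(7,8))| = C(8,7) = 8.
Total bases = 6 * 8 = 48.

48


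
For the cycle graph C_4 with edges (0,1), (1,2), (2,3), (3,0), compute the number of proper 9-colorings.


P(C_4, k) = (k-1)^4 + (-1)^4*(k-1).
P(9) = (8)^4 + 8
= 4096 + 8 = 4104.

4104


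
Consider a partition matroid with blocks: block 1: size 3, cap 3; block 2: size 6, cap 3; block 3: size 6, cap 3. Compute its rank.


Rank of a partition matroid = sum of min(|Si|, ci) for each block.
= min(3,3) + min(6,3) + min(6,3)
= 3 + 3 + 3
= 9.

9


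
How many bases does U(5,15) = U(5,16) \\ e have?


Deleting e from U(5,16) gives U(5,15) since n > r.
Bases of U(5,15) = (15 choose 5) = 3003.

3003


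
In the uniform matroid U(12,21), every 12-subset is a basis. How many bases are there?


Bases of U(12,21) are all 12-element subsets of the 21-element ground set.
Number of bases = C(21,12).
C(21,12) = 21! / (12! * 9!) = 293930.

293930


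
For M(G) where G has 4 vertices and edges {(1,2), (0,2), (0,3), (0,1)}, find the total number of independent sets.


An independent set in a graphic matroid is an acyclic edge subset.
G has 4 vertices and 4 edges.
Enumerate all 2^4 = 16 subsets, checking for acyclicity.
Total independent sets = 14.

14


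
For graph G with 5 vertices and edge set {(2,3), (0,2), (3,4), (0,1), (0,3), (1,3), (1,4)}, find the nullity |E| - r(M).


Cycle rank (nullity) = |E| - r(M) = |E| - (|V| - c).
|E| = 7, |V| = 5, c = 1.
Nullity = 7 - (5 - 1) = 7 - 4 = 3.

3


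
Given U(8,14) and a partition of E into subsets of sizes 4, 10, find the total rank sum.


r(Ai) = min(|Ai|, 8) for each part.
Sum = min(4,8) + min(10,8)
    = 4 + 8
    = 12.

12


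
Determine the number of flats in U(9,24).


Flats of U(9,24): every subset of size < 9 is a flat, plus E itself.
Count = (24 choose 0) + (24 choose 1) + (24 choose 2) + (24 choose 3) + (24 choose 4) + (24 choose 5) + (24 choose 6) + (24 choose 7) + (24 choose 8) + 1
     = 1 + 24 + 276 + 2024 + 10626 + 42504 + 134596 + 346104 + 735471 + 1
     = 1271627.

1271627


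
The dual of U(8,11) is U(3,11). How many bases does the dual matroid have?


The dual of U(r,n) is U(n-r, n) = U(3,11).
Bases of U(3,11) are all (3)-element subsets.
|B(M*)| = C(11,3) = 11! / (3! * 8!) = 165.

165


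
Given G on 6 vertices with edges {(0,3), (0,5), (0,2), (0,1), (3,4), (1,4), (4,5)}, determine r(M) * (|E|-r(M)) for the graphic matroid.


r(M) = |V| - c = 6 - 1 = 5.
nullity = |E| - r(M) = 7 - 5 = 2.
Product = 5 * 2 = 10.

10


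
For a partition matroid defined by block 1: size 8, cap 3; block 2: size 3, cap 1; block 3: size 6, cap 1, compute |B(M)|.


A basis picks exactly ci elements from block i.
Number of bases = product of C(|Si|, ci).
= C(8,3) * C(3,1) * C(6,1)
= 56 * 3 * 6
= 1008.

1008


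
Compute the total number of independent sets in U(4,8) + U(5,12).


For a direct sum, |I(M1+M2)| = |I(M1)| * |I(M2)|.
|I(U(4,8))| = sum C(8,k) for k=0..4 = 163.
|I(U(5,12))| = sum C(12,k) for k=0..5 = 1586.
Total = 163 * 1586 = 258518.

258518


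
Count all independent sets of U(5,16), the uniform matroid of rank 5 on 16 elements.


Independent sets of U(5,16) are all subsets of size <= 5.
Count = C(16,0) + C(16,1) + C(16,2) + C(16,3) + C(16,4) + C(16,5)
     = 1 + 16 + 120 + 560 + 1820 + 4368
     = 6885.

6885


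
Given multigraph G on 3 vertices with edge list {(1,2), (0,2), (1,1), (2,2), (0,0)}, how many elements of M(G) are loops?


In a graphic matroid, a loop is a self-loop edge (u,u) with rank 0.
Examining all 5 edges for self-loops...
Self-loops found: (1,1), (2,2), (0,0)
Number of loops = 3.

3


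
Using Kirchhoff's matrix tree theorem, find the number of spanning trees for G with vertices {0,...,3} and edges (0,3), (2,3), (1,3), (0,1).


By Kirchhoff's matrix tree theorem, the number of spanning trees equals
the determinant of any cofactor of the Laplacian matrix L.
G has 4 vertices and 4 edges.
Computing the (3 x 3) cofactor determinant gives 3.

3


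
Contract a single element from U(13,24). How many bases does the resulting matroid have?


Contracting e from U(13,24) gives U(12,23).
Bases of U(12,23) = C(23,12) = 1352078.

1352078


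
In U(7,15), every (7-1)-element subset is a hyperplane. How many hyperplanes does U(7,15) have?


Hyperplanes of U(7,15) are flats of rank 6.
In a uniform matroid, these are exactly the (6)-element subsets.
Count = (15 choose 6) = 5005.

5005


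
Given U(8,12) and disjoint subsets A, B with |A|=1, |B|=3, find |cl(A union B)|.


|A union B| = 1 + 3 = 4 (disjoint).
In U(8,12), cl(S) = S if |S| < 8, else cl(S) = E.
Since 4 < 8, cl(A union B) = A union B.
|cl(A union B)| = 4.

4


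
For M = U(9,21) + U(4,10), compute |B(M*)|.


(M1+M2)* = M1* + M2*.
M1* = U(12,21), bases: C(21,12) = 293930.
M2* = U(6,10), bases: C(10,6) = 210.
|B(M*)| = 293930 * 210 = 61725300.

61725300


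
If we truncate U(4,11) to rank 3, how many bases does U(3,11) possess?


Truncating U(4,11) to rank 3 gives U(3,11).
Bases of U(3,11) are all 3-element subsets of 11 elements.
Number of bases = (11 choose 3) = 165.

165


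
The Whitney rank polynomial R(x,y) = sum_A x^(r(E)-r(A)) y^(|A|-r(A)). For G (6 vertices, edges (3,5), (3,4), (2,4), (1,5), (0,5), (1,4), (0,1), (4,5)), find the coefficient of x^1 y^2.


R(x,y) = sum over A in 2^E of x^(r(E)-r(A)) * y^(|A|-r(A)).
G has 6 vertices, 8 edges. r(E) = 5.
Enumerate all 2^8 = 256 subsets.
Count subsets with r(E)-r(A)=1 and |A|-r(A)=2: 9.

9


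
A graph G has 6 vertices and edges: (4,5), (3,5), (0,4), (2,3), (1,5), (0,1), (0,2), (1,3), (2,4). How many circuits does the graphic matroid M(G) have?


A circuit in a graphic matroid = edge set of a simple cycle.
G has 6 vertices and 9 edges.
Enumerating all minimal edge subsets forming cycles...
Total circuits found: 14.

14


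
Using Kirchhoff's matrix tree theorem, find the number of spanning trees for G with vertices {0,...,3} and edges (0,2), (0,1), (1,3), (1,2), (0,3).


By Kirchhoff's matrix tree theorem, the number of spanning trees equals
the determinant of any cofactor of the Laplacian matrix L.
G has 4 vertices and 5 edges.
Computing the (3 x 3) cofactor determinant gives 8.

8


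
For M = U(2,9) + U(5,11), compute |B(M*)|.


(M1+M2)* = M1* + M2*.
M1* = U(7,9), bases: C(9,7) = 36.
M2* = U(6,11), bases: C(11,6) = 462.
|B(M*)| = 36 * 462 = 16632.

16632


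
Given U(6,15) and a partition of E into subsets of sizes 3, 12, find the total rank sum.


r(Ai) = min(|Ai|, 6) for each part.
Sum = min(3,6) + min(12,6)
    = 3 + 6
    = 9.

9


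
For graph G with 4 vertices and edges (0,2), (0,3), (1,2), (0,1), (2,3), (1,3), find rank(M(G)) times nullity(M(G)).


r(M) = |V| - c = 4 - 1 = 3.
nullity = |E| - r(M) = 6 - 3 = 3.
Product = 3 * 3 = 9.

9


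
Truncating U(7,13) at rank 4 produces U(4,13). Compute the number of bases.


Truncating U(7,13) to rank 4 gives U(4,13).
Bases of U(4,13) are all 4-element subsets of 13 elements.
Number of bases = (13 choose 4) = 715.

715


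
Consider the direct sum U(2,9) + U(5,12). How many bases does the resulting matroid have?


Bases of a direct sum M1 + M2: |B| = |B(M1)| * |B(M2)|.
|B(U(2,9))| = C(9,2) = 36.
|B(U(5,12))| = C(12,5) = 792.
Total bases = 36 * 792 = 28512.

28512


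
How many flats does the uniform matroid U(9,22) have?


Flats of U(9,22): every subset of size < 9 is a flat, plus E itself.
Count = (22 choose 0) + (22 choose 1) + (22 choose 2) + (22 choose 3) + (22 choose 4) + (22 choose 5) + (22 choose 6) + (22 choose 7) + (22 choose 8) + 1
     = 1 + 22 + 231 + 1540 + 7315 + 26334 + 74613 + 170544 + 319770 + 1
     = 600371.

600371


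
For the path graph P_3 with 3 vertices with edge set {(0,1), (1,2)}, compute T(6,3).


A path on 3 vertices is a tree with 2 edges.
T(x,y) = x^(2) for any tree.
T(6,3) = 6^2 = 36.

36


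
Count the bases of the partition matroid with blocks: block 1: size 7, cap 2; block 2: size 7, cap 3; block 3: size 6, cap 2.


A basis picks exactly ci elements from block i.
Number of bases = product of C(|Si|, ci).
= C(7,2) * C(7,3) * C(6,2)
= 21 * 35 * 15
= 11025.

11025


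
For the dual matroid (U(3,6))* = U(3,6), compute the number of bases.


The dual of U(r,n) is U(n-r, n) = U(3,6).
Bases of U(3,6) are all (3)-element subsets.
|B(M*)| = (6 choose 3) = 20.

20


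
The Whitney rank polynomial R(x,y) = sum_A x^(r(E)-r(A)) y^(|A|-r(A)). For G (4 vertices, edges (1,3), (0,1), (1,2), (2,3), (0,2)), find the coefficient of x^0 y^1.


R(x,y) = sum over A in 2^E of x^(r(E)-r(A)) * y^(|A|-r(A)).
G has 4 vertices, 5 edges. r(E) = 3.
Enumerate all 2^5 = 32 subsets.
Count subsets with r(E)-r(A)=0 and |A|-r(A)=1: 5.

5


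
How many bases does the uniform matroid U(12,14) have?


Bases of U(12,14) are all 12-element subsets of the 14-element ground set.
Number of bases = C(14,12).
(14 choose 12) = 91.

91


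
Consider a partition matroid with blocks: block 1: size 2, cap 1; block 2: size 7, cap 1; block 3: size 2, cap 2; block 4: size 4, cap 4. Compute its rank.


Rank of a partition matroid = sum of min(|Si|, ci) for each block.
= min(2,1) + min(7,1) + min(2,2) + min(4,4)
= 1 + 1 + 2 + 4
= 8.

8


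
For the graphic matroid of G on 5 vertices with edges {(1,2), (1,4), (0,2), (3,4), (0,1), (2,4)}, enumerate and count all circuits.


A circuit in a graphic matroid = edge set of a simple cycle.
G has 5 vertices and 6 edges.
Enumerating all minimal edge subsets forming cycles...
Total circuits found: 3.

3


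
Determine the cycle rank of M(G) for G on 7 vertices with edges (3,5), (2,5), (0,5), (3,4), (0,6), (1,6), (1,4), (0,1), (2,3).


Cycle rank (nullity) = |E| - r(M) = |E| - (|V| - c).
|E| = 9, |V| = 7, c = 1.
Nullity = 9 - (7 - 1) = 9 - 6 = 3.

3


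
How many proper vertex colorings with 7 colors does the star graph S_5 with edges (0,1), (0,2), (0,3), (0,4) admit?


P(tree, k) = k * (k-1)^(4) for any tree on 5 vertices.
P(7) = 7 * 6^4 = 7 * 1296 = 9072.

9072


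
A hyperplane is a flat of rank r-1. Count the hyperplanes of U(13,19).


Hyperplanes of U(13,19) are flats of rank 12.
In a uniform matroid, these are exactly the (12)-element subsets.
Count = C(19,12) = 50388.

50388


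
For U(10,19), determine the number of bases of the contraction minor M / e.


Contracting e from U(10,19) gives U(9,18).
Bases of U(9,18) = C(18,9) = 48620.

48620


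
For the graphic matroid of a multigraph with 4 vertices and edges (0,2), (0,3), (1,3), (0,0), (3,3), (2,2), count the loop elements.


In a graphic matroid, a loop is a self-loop edge (u,u) with rank 0.
Examining all 6 edges for self-loops...
Self-loops found: (0,0), (3,3), (2,2)
Number of loops = 3.

3


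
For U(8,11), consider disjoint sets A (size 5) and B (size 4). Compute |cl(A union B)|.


|A union B| = 5 + 4 = 9 (disjoint).
In U(8,11), cl(S) = S if |S| < 8, else cl(S) = E.
Since 9 >= 8, cl(A union B) = E.
|cl(A union B)| = 11.

11


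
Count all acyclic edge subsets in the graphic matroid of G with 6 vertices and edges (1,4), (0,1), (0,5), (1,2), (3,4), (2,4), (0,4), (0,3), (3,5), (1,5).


An independent set in a graphic matroid is an acyclic edge subset.
G has 6 vertices and 10 edges.
Enumerate all 2^10 = 1024 subsets, checking for acyclicity.
Total independent sets = 454.

454


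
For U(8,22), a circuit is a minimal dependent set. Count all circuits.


In U(8,22), circuits are the (9)-element subsets.
Any set of 9 elements is dependent, and removing any one element gives
an independent set of size 8, so it is a minimal dependent set.
Number of circuits = (22 choose 9) = 497420.

497420


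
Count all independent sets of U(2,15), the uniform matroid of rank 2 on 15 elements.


Independent sets of U(2,15) are all subsets of size <= 2.
Count = C(15,0) + C(15,1) + C(15,2)
     = 1 + 15 + 105
     = 121.

121


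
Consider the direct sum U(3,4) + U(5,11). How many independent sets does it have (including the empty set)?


For a direct sum, |I(M1+M2)| = |I(M1)| * |I(M2)|.
|I(U(3,4))| = sum C(4,k) for k=0..3 = 15.
|I(U(5,11))| = sum C(11,k) for k=0..5 = 1024.
Total = 15 * 1024 = 15360.

15360


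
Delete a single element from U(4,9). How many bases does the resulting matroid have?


Deleting e from U(4,9) gives U(4,8) since n > r.
Bases of U(4,8) = (8 choose 4) = 70.

70


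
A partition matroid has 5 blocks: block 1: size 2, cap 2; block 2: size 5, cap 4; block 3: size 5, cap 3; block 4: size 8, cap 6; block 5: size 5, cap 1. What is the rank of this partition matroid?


Rank of a partition matroid = sum of min(|Si|, ci) for each block.
= min(2,2) + min(5,4) + min(5,3) + min(8,6) + min(5,1)
= 2 + 4 + 3 + 6 + 1
= 16.

16


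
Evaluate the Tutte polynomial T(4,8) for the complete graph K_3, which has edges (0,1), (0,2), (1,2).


T(K_3; x,y) = x^2 + x + y.
T(4,8) = 16 + 4 + 8 = 28.

28


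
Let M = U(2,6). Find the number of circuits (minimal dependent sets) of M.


In U(2,6), circuits are the (3)-element subsets.
Any set of 3 elements is dependent, and removing any one element gives
an independent set of size 2, so it is a minimal dependent set.
Number of circuits = C(6,3) = (6 * 5 * 4) / (1 * 2 * 3) = 20.

20


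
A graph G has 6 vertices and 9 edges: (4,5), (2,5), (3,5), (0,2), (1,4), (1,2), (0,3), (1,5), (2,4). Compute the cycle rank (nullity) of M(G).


Cycle rank (nullity) = |E| - r(M) = |E| - (|V| - c).
|E| = 9, |V| = 6, c = 1.
Nullity = 9 - (6 - 1) = 9 - 5 = 4.

4


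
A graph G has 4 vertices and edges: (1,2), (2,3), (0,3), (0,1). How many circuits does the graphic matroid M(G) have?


A circuit in a graphic matroid = edge set of a simple cycle.
G has 4 vertices and 4 edges.
Enumerating all minimal edge subsets forming cycles...
Total circuits found: 1.

1


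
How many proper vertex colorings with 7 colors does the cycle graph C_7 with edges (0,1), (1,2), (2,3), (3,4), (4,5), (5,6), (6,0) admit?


P(C_7, k) = (k-1)^7 + (-1)^7*(k-1).
P(7) = (6)^7 - 6
= 279936 - 6 = 279930.

279930


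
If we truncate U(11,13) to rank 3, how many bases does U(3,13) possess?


Truncating U(11,13) to rank 3 gives U(3,13).
Bases of U(3,13) are all 3-element subsets of 13 elements.
Number of bases = C(13,3) = 13! / (3! * 10!) = 286.

286


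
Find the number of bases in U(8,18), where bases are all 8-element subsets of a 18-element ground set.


Bases of U(8,18) are all 8-element subsets of the 18-element ground set.
Number of bases = C(18,8).
(18 choose 8) = 43758.

43758


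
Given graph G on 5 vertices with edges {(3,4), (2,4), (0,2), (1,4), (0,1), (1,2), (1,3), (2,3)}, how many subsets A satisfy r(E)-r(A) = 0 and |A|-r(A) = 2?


R(x,y) = sum over A in 2^E of x^(r(E)-r(A)) * y^(|A|-r(A)).
G has 5 vertices, 8 edges. r(E) = 4.
Enumerate all 2^8 = 256 subsets.
Count subsets with r(E)-r(A)=0 and |A|-r(A)=2: 27.

27


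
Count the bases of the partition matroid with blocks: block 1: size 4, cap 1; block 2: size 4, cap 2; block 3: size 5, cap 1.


A basis picks exactly ci elements from block i.
Number of bases = product of C(|Si|, ci).
= C(4,1) * C(4,2) * C(5,1)
= 4 * 6 * 5
= 120.

120


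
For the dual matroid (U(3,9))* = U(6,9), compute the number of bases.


The dual of U(r,n) is U(n-r, n) = U(6,9).
Bases of U(6,9) are all (6)-element subsets.
|B(M*)| = C(9,6) = 84.

84


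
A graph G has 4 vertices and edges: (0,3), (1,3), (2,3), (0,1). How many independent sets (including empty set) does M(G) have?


An independent set in a graphic matroid is an acyclic edge subset.
G has 4 vertices and 4 edges.
Enumerate all 2^4 = 16 subsets, checking for acyclicity.
Total independent sets = 14.

14


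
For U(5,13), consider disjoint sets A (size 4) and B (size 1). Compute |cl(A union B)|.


|A union B| = 4 + 1 = 5 (disjoint).
In U(5,13), cl(S) = S if |S| < 5, else cl(S) = E.
Since 5 >= 5, cl(A union B) = E.
|cl(A union B)| = 13.

13


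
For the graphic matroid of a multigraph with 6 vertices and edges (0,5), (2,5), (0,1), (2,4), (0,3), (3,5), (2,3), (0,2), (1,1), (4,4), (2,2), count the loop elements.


In a graphic matroid, a loop is a self-loop edge (u,u) with rank 0.
Examining all 11 edges for self-loops...
Self-loops found: (1,1), (4,4), (2,2)
Number of loops = 3.

3


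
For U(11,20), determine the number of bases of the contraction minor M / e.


Contracting e from U(11,20) gives U(10,19).
Bases of U(10,19) = C(19,10) = 19! / (10! * 9!) = 92378.

92378


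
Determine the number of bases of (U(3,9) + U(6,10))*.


(M1+M2)* = M1* + M2*.
M1* = U(6,9), bases: C(9,6) = 84.
M2* = U(4,10), bases: C(10,4) = 210.
|B(M*)| = 84 * 210 = 17640.

17640


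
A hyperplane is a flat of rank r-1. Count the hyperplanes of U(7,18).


Hyperplanes of U(7,18) are flats of rank 6.
In a uniform matroid, these are exactly the (6)-element subsets.
Count = C(18,6) = 18564.

18564


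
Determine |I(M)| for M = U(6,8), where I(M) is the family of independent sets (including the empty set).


Independent sets of U(6,8) are all subsets of size <= 6.
Count = C(8,0) + C(8,1) + C(8,2) + C(8,3) + C(8,4) + C(8,5) + C(8,6)
     = 1 + 8 + 28 + 56 + 70 + 56 + 28
     = 247.

247


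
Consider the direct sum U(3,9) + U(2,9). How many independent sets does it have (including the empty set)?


For a direct sum, |I(M1+M2)| = |I(M1)| * |I(M2)|.
|I(U(3,9))| = sum C(9,k) for k=0..3 = 130.
|I(U(2,9))| = sum C(9,k) for k=0..2 = 46.
Total = 130 * 46 = 5980.

5980


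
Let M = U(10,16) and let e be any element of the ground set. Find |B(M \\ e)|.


Deleting e from U(10,16) gives U(10,15) since n > r.
Bases of U(10,15) = C(15,10) = 15! / (10! * 5!) = 3003.

3003


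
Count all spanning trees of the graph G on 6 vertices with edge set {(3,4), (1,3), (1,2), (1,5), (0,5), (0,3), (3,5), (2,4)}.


By Kirchhoff's matrix tree theorem, the number of spanning trees equals
the determinant of any cofactor of the Laplacian matrix L.
G has 6 vertices and 8 edges.
Computing the (5 x 5) cofactor determinant gives 29.

29


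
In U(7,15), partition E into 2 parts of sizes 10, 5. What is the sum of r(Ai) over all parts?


r(Ai) = min(|Ai|, 7) for each part.
Sum = min(10,7) + min(5,7)
    = 7 + 5
    = 12.

12


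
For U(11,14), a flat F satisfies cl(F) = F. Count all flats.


Flats of U(11,14): every subset of size < 11 is a flat, plus E itself.
Count = (14 choose 0) + (14 choose 1) + (14 choose 2) + (14 choose 3) + (14 choose 4) + (14 choose 5) + (14 choose 6) + (14 choose 7) + (14 choose 8) + (14 choose 9) + (14 choose 10) + 1
     = 1 + 14 + 91 + 364 + 1001 + 2002 + 3003 + 3432 + 3003 + 2002 + 1001 + 1
     = 15915.

15915


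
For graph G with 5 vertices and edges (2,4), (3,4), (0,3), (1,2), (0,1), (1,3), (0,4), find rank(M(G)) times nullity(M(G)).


r(M) = |V| - c = 5 - 1 = 4.
nullity = |E| - r(M) = 7 - 4 = 3.
Product = 4 * 3 = 12.

12


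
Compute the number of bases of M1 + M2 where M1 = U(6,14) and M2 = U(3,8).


Bases of a direct sum M1 + M2: |B| = |B(M1)| * |B(M2)|.
|B(U(6,14))| = C(14,6) = 3003.
|B(U(3,8))| = C(8,3) = 56.
Total bases = 3003 * 56 = 168168.

168168


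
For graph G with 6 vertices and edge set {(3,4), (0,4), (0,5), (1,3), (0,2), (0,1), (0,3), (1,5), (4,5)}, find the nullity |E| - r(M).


Cycle rank (nullity) = |E| - r(M) = |E| - (|V| - c).
|E| = 9, |V| = 6, c = 1.
Nullity = 9 - (6 - 1) = 9 - 5 = 4.

4


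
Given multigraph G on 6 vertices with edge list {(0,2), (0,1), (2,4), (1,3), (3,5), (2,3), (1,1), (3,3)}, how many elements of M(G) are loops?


In a graphic matroid, a loop is a self-loop edge (u,u) with rank 0.
Examining all 8 edges for self-loops...
Self-loops found: (1,1), (3,3)
Number of loops = 2.

2


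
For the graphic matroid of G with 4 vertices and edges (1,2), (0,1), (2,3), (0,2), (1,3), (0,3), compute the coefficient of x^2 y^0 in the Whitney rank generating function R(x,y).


R(x,y) = sum over A in 2^E of x^(r(E)-r(A)) * y^(|A|-r(A)).
G has 4 vertices, 6 edges. r(E) = 3.
Enumerate all 2^6 = 64 subsets.
Count subsets with r(E)-r(A)=2 and |A|-r(A)=0: 6.

6


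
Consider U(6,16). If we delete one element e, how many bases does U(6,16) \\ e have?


Deleting e from U(6,16) gives U(6,15) since n > r.
Bases of U(6,15) = (15 choose 6) = 5005.

5005


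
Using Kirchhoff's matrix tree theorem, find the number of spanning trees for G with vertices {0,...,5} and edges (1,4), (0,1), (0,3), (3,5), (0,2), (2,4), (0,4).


By Kirchhoff's matrix tree theorem, the number of spanning trees equals
the determinant of any cofactor of the Laplacian matrix L.
G has 6 vertices and 7 edges.
Computing the (5 x 5) cofactor determinant gives 8.

8


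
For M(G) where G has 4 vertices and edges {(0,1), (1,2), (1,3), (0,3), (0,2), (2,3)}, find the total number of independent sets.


An independent set in a graphic matroid is an acyclic edge subset.
G has 4 vertices and 6 edges.
Enumerate all 2^6 = 64 subsets, checking for acyclicity.
Total independent sets = 38.

38


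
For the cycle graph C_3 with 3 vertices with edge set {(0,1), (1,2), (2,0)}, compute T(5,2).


T(C_3; x,y) = x + x^2 + ... + x^(2) + y.
T(5,2) = 5^1 + 5^2 + 2
= 5 + 25 + 2
= 32.

32


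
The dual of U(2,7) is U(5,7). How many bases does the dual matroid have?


The dual of U(r,n) is U(n-r, n) = U(5,7).
Bases of U(5,7) are all (5)-element subsets.
|B(M*)| = C(7,5) = 7! / (5! * 2!) = 21.

21


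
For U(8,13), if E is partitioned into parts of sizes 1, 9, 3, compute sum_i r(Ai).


r(Ai) = min(|Ai|, 8) for each part.
Sum = min(1,8) + min(9,8) + min(3,8)
    = 1 + 8 + 3
    = 12.

12


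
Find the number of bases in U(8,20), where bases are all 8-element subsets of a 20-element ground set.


Bases of U(8,20) are all 8-element subsets of the 20-element ground set.
Number of bases = C(20,8).
C(20,8) = 125970.

125970


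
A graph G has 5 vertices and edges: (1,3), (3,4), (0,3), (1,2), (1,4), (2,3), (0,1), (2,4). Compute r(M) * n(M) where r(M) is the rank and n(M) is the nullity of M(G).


r(M) = |V| - c = 5 - 1 = 4.
nullity = |E| - r(M) = 8 - 4 = 4.
Product = 4 * 4 = 16.

16


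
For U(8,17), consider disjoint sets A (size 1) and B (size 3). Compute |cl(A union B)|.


|A union B| = 1 + 3 = 4 (disjoint).
In U(8,17), cl(S) = S if |S| < 8, else cl(S) = E.
Since 4 < 8, cl(A union B) = A union B.
|cl(A union B)| = 4.

4


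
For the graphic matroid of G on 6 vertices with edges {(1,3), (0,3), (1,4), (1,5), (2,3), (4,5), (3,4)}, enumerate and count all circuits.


A circuit in a graphic matroid = edge set of a simple cycle.
G has 6 vertices and 7 edges.
Enumerating all minimal edge subsets forming cycles...
Total circuits found: 3.

3


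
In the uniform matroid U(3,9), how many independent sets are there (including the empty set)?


Independent sets of U(3,9) are all subsets of size <= 3.
Count = C(9,0) + C(9,1) + C(9,2) + C(9,3)
     = 1 + 9 + 36 + 84
     = 130.

130


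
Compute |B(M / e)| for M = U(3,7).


Contracting e from U(3,7) gives U(2,6).
Bases of U(2,6) = C(6,2) = 6! / (2! * 4!) = 15.

15


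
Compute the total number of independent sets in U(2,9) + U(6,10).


For a direct sum, |I(M1+M2)| = |I(M1)| * |I(M2)|.
|I(U(2,9))| = sum C(9,k) for k=0..2 = 46.
|I(U(6,10))| = sum C(10,k) for k=0..6 = 848.
Total = 46 * 848 = 39008.

39008


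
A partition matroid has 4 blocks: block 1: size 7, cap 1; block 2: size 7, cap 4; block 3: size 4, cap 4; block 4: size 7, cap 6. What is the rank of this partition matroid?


Rank of a partition matroid = sum of min(|Si|, ci) for each block.
= min(7,1) + min(7,4) + min(4,4) + min(7,6)
= 1 + 4 + 4 + 6
= 15.

15


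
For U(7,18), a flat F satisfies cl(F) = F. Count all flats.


Flats of U(7,18): every subset of size < 7 is a flat, plus E itself.
Count = C(18,0) + C(18,1) + C(18,2) + C(18,3) + C(18,4) + C(18,5) + C(18,6) + 1
     = 1 + 18 + 153 + 816 + 3060 + 8568 + 18564 + 1
     = 31181.

31181


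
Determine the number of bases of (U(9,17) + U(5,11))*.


(M1+M2)* = M1* + M2*.
M1* = U(8,17), bases: C(17,8) = 24310.
M2* = U(6,11), bases: C(11,6) = 462.
|B(M*)| = 24310 * 462 = 11231220.

11231220


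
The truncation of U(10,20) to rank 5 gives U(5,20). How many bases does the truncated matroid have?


Truncating U(10,20) to rank 5 gives U(5,20).
Bases of U(5,20) are all 5-element subsets of 20 elements.
Number of bases = C(20,5) = 15504.

15504


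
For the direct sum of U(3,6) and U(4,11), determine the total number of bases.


Bases of a direct sum M1 + M2: |B| = |B(M1)| * |B(M2)|.
|B(U(3,6))| = C(6,3) = 20.
|B(U(4,11))| = C(11,4) = 330.
Total bases = 20 * 330 = 6600.

6600


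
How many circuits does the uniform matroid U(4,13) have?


In U(4,13), circuits are the (5)-element subsets.
Any set of 5 elements is dependent, and removing any one element gives
an independent set of size 4, so it is a minimal dependent set.
Number of circuits = C(13,5) = 1287.

1287


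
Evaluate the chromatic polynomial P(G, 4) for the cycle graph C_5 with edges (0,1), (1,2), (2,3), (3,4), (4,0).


P(C_5, k) = (k-1)^5 + (-1)^5*(k-1).
P(4) = (3)^5 - 3
= 243 - 3 = 240.

240


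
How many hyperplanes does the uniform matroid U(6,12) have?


Hyperplanes of U(6,12) are flats of rank 5.
In a uniform matroid, these are exactly the (5)-element subsets.
Count = (12 choose 5) = 792.

792


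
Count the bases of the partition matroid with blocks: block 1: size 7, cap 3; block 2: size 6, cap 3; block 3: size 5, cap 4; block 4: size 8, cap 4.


A basis picks exactly ci elements from block i.
Number of bases = product of C(|Si|, ci).
= C(7,3) * C(6,3) * C(5,4) * C(8,4)
= 35 * 20 * 5 * 70
= 245000.

245000


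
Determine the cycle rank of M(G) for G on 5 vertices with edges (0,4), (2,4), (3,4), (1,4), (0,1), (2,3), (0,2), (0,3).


Cycle rank (nullity) = |E| - r(M) = |E| - (|V| - c).
|E| = 8, |V| = 5, c = 1.
Nullity = 8 - (5 - 1) = 8 - 4 = 4.

4


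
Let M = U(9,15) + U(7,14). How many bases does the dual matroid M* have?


(M1+M2)* = M1* + M2*.
M1* = U(6,15), bases: C(15,6) = 5005.
M2* = U(7,14), bases: C(14,7) = 3432.
|B(M*)| = 5005 * 3432 = 17177160.

17177160


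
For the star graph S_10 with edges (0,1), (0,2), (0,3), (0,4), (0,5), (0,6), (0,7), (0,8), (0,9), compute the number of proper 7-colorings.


P(tree, k) = k * (k-1)^(9) for any tree on 10 vertices.
P(7) = 7 * 6^9 = 7 * 10077696 = 70543872.

70543872


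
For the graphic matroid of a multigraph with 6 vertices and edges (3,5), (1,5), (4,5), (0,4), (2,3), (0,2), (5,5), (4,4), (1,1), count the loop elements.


In a graphic matroid, a loop is a self-loop edge (u,u) with rank 0.
Examining all 9 edges for self-loops...
Self-loops found: (5,5), (4,4), (1,1)
Number of loops = 3.

3


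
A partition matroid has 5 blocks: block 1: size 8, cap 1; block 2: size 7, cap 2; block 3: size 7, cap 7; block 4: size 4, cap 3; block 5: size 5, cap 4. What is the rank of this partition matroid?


Rank of a partition matroid = sum of min(|Si|, ci) for each block.
= min(8,1) + min(7,2) + min(7,7) + min(4,3) + min(5,4)
= 1 + 2 + 7 + 3 + 4
= 17.

17


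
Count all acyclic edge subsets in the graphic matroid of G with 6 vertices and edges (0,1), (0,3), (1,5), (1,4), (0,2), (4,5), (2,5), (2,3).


An independent set in a graphic matroid is an acyclic edge subset.
G has 6 vertices and 8 edges.
Enumerate all 2^8 = 256 subsets, checking for acyclicity.
Total independent sets = 180.

180


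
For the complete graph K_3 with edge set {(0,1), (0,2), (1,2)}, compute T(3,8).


T(K_3; x,y) = x^2 + x + y.
T(3,8) = 9 + 3 + 8 = 20.

20


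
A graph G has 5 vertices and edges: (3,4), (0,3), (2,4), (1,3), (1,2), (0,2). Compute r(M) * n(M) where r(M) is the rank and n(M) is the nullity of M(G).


r(M) = |V| - c = 5 - 1 = 4.
nullity = |E| - r(M) = 6 - 4 = 2.
Product = 4 * 2 = 8.

8


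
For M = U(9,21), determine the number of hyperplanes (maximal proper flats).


Hyperplanes of U(9,21) are flats of rank 8.
In a uniform matroid, these are exactly the (8)-element subsets.
Count = C(21,8) = 203490.

203490


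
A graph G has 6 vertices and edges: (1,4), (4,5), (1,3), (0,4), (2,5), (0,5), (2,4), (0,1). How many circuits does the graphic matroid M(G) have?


A circuit in a graphic matroid = edge set of a simple cycle.
G has 6 vertices and 8 edges.
Enumerating all minimal edge subsets forming cycles...
Total circuits found: 6.

6


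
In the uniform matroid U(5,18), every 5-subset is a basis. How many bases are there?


Bases of U(5,18) are all 5-element subsets of the 18-element ground set.
Number of bases = C(18,5).
(18 choose 5) = 8568.

8568


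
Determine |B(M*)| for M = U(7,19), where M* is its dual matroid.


The dual of U(r,n) is U(n-r, n) = U(12,19).
Bases of U(12,19) are all (12)-element subsets.
|B(M*)| = C(19,12) = 50388.

50388


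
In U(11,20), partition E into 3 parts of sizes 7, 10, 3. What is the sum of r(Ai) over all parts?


r(Ai) = min(|Ai|, 11) for each part.
Sum = min(7,11) + min(10,11) + min(3,11)
    = 7 + 10 + 3
    = 20.

20


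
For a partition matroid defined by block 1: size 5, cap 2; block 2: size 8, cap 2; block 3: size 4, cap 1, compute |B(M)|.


A basis picks exactly ci elements from block i.
Number of bases = product of C(|Si|, ci).
= C(5,2) * C(8,2) * C(4,1)
= 10 * 28 * 4
= 1120.

1120


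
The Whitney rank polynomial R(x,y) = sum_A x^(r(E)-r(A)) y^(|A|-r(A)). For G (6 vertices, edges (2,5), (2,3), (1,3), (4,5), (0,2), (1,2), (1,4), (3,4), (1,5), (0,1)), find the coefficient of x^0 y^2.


R(x,y) = sum over A in 2^E of x^(r(E)-r(A)) * y^(|A|-r(A)).
G has 6 vertices, 10 edges. r(E) = 5.
Enumerate all 2^10 = 1024 subsets.
Count subsets with r(E)-r(A)=0 and |A|-r(A)=2: 109.

109


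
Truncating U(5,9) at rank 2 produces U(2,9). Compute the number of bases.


Truncating U(5,9) to rank 2 gives U(2,9).
Bases of U(2,9) are all 2-element subsets of 9 elements.
Number of bases = (9 choose 2) = 36.

36


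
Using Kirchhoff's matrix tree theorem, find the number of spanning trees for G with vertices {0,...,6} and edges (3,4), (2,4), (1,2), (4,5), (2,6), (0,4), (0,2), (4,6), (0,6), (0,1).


By Kirchhoff's matrix tree theorem, the number of spanning trees equals
the determinant of any cofactor of the Laplacian matrix L.
G has 7 vertices and 10 edges.
Computing the (6 x 6) cofactor determinant gives 40.

40


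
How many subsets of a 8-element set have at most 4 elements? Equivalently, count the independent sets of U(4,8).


Independent sets of U(4,8) are all subsets of size <= 4.
Count = C(8,0) + C(8,1) + C(8,2) + C(8,3) + C(8,4)
     = 1 + 8 + 28 + 56 + 70
     = 163.

163


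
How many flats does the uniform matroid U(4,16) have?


Flats of U(4,16): every subset of size < 4 is a flat, plus E itself.
Count = C(16,0) + C(16,1) + C(16,2) + C(16,3) + 1
     = 1 + 16 + 120 + 560 + 1
     = 698.

698


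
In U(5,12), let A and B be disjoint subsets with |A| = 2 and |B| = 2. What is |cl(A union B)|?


|A union B| = 2 + 2 = 4 (disjoint).
In U(5,12), cl(S) = S if |S| < 5, else cl(S) = E.
Since 4 < 5, cl(A union B) = A union B.
|cl(A union B)| = 4.

4


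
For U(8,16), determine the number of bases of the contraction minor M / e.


Contracting e from U(8,16) gives U(7,15).
Bases of U(7,15) = (15 choose 7) = 6435.

6435


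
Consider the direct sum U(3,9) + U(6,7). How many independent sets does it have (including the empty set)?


For a direct sum, |I(M1+M2)| = |I(M1)| * |I(M2)|.
|I(U(3,9))| = sum C(9,k) for k=0..3 = 130.
|I(U(6,7))| = sum C(7,k) for k=0..6 = 127.
Total = 130 * 127 = 16510.

16510


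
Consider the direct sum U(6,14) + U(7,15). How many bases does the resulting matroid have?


Bases of a direct sum M1 + M2: |B| = |B(M1)| * |B(M2)|.
|B(U(6,14))| = C(14,6) = 3003.
|B(U(7,15))| = C(15,7) = 6435.
Total bases = 3003 * 6435 = 19324305.

19324305


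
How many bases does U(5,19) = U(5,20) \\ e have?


Deleting e from U(5,20) gives U(5,19) since n > r.
Bases of U(5,19) = (19 choose 5) = 11628.

11628


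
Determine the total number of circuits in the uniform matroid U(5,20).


In U(5,20), circuits are the (6)-element subsets.
Any set of 6 elements is dependent, and removing any one element gives
an independent set of size 5, so it is a minimal dependent set.
Number of circuits = C(20,6) = 20! / (6! * 14!) = 38760.

38760


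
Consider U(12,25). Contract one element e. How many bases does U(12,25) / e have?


Contracting e from U(12,25) gives U(11,24).
Bases of U(11,24) = C(24,11) = 24! / (11! * 13!) = 2496144.

2496144


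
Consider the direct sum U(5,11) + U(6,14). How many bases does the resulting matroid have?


Bases of a direct sum M1 + M2: |B| = |B(M1)| * |B(M2)|.
|B(U(5,11))| = C(11,5) = 462.
|B(U(6,14))| = C(14,6) = 3003.
Total bases = 462 * 3003 = 1387386.

1387386


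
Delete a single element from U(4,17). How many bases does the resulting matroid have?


Deleting e from U(4,17) gives U(4,16) since n > r.
Bases of U(4,16) = C(16,4) = 16! / (4! * 12!) = 1820.

1820


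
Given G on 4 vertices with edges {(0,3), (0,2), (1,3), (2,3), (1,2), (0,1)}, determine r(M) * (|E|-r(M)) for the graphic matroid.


r(M) = |V| - c = 4 - 1 = 3.
nullity = |E| - r(M) = 6 - 3 = 3.
Product = 3 * 3 = 9.

9


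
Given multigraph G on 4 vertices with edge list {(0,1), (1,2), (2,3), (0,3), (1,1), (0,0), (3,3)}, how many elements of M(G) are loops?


In a graphic matroid, a loop is a self-loop edge (u,u) with rank 0.
Examining all 7 edges for self-loops...
Self-loops found: (1,1), (0,0), (3,3)
Number of loops = 3.

3


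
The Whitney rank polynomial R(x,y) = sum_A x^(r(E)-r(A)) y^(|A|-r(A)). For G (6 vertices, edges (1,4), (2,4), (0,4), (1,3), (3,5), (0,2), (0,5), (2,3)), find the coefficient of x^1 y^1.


R(x,y) = sum over A in 2^E of x^(r(E)-r(A)) * y^(|A|-r(A)).
G has 6 vertices, 8 edges. r(E) = 5.
Enumerate all 2^8 = 256 subsets.
Count subsets with r(E)-r(A)=1 and |A|-r(A)=1: 21.

21


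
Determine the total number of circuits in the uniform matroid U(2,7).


In U(2,7), circuits are the (3)-element subsets.
Any set of 3 elements is dependent, and removing any one element gives
an independent set of size 2, so it is a minimal dependent set.
Number of circuits = C(7,3) = (7 * 6 * 5) / (1 * 2 * 3) = 35.

35


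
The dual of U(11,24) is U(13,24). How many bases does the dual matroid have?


The dual of U(r,n) is U(n-r, n) = U(13,24).
Bases of U(13,24) are all (13)-element subsets.
|B(M*)| = C(24,13) = 2496144.

2496144


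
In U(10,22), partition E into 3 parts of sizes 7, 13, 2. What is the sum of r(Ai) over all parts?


r(Ai) = min(|Ai|, 10) for each part.
Sum = min(7,10) + min(13,10) + min(2,10)
    = 7 + 10 + 2
    = 19.

19


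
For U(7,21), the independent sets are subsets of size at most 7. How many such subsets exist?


Independent sets of U(7,21) are all subsets of size <= 7.
Count = C(21,0) + C(21,1) + C(21,2) + C(21,3) + C(21,4) + C(21,5) + C(21,6) + C(21,7)
     = 1 + 21 + 210 + 1330 + 5985 + 20349 + 54264 + 116280
     = 198440.

198440


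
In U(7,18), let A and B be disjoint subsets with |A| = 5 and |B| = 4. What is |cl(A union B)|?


|A union B| = 5 + 4 = 9 (disjoint).
In U(7,18), cl(S) = S if |S| < 7, else cl(S) = E.
Since 9 >= 7, cl(A union B) = E.
|cl(A union B)| = 18.

18
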